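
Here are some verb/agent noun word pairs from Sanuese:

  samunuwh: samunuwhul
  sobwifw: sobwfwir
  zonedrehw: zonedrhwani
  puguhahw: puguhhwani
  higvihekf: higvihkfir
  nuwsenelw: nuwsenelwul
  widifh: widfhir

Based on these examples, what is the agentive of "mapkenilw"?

mapkenilwul

zonedrehw and sobwifw both end in -w yet inflect differently (zonedrhwani, sobwfwir), so the final letter is not what conditions the rule; the second-to-last letter is.
"mapkenilw" has second-to-last letter 'l'. The one such stem in the data (nuwsenelw → nuwsenelwul) adds -ul, so the same rule applies.
So mapkenilw → mapkenilwul.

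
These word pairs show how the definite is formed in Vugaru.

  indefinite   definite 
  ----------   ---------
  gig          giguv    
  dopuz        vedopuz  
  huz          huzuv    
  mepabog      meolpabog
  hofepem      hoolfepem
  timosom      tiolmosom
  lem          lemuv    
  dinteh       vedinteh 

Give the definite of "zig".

ziguv

"zig" has 1 vowel. The stems with 1 vowel (gig → giguv, huz → huzuv, lem → lemuv) add -uv.
The other patterns: stems with 2 vowels add the prefix ve-; stems with 3 vowels insert -ol- after the first vowel.
So zig → ziguv.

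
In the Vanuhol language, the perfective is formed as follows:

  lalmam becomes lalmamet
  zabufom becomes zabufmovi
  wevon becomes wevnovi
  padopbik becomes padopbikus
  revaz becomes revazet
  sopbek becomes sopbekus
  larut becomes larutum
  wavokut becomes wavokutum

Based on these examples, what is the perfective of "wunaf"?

wunafet

lalmam and zabufom both end in -m yet inflect differently (lalmamet, zabufmovi), so the final letter is not what conditions the rule; the last vowel is.
"wunaf" has last vowel 'a'. The stems whose last vowel is 'a' (revaz → revazet, lalmam → lalmamet) add -et.
The other patterns: stems whose last vowel is 'e' or 'i' add -us; stems whose last vowel is 'u' add -um; stems whose last vowel is 'o' delete the last vowel and add -ovi.
So wunaf → wunafet.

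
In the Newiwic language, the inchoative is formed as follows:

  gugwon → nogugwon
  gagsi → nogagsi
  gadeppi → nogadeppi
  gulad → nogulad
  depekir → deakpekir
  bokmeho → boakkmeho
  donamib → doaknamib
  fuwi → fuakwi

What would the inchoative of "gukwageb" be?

nogukwageb

gagsi and fuwi both end in -i yet inflect differently (nogagsi, fuakwi), so the final letter is not what conditions the rule; the first letter is.
"gukwageb" begins with g-. The stems beginning with g- (gugwon → nogugwon, gagsi → nogagsi, gadeppi → nogadeppi) add the prefix no-.
The other pattern: stems beginning with b-, d- or f- insert -ak- after the first vowel.
So gukwageb → nogukwageb.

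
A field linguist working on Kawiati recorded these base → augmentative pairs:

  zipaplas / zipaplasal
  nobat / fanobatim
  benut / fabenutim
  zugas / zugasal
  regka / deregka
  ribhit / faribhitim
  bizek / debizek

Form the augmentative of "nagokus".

nagokusal

"nagokus" ends in -s. The stems ending in -s (zugas → zugasal, zipaplas → zipaplasal) add -al.
So nagokus → nagokusal.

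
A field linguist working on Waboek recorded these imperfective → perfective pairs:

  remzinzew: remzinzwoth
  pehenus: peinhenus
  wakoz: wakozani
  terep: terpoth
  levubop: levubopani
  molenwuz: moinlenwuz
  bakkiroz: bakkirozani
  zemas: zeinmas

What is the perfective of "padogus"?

levubop and terep both end in -p yet inflect differently (levubopani, terpoth), so the final letter is not what conditions the rule; the last vowel is.
"padogus" has last vowel 'u'. The stems whose last vowel is 'u' (molenwuz → moinlenwuz, pehenus → peinhenus) insert -in- after the first vowel.
The other patterns: stems whose last vowel is 'o' add -ani; stems whose last vowel is 'e' delete the last vowel and add -oth.
So padogus → paindogus.

paindogus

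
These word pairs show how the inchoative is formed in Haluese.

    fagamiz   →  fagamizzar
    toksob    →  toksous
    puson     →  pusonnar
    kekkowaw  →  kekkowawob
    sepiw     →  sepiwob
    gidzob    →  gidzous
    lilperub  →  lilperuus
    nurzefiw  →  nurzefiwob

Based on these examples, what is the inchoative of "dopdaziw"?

nurzefiw and fagamiz both have last vowel 'i' yet inflect differently (nurzefiwob, fagamizzar), so the last vowel is not what conditions the rule; the final letter is.
"dopdaziw" ends in -w. The stems ending in -w (nurzefiw → nurzefiwob, sepiw → sepiwob, kekkowaw → kekkowawob) add -ob.
The other patterns: stems ending in -b drop the final letter and add -us; stems ending in -n or -z double the final consonant and add -ar.
So dopdaziw → dopdaziwob.

dopdaziwob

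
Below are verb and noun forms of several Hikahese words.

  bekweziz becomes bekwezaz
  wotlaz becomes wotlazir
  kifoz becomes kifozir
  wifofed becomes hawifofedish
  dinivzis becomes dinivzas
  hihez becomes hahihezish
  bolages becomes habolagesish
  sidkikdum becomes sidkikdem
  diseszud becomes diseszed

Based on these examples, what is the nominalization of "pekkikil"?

diseszud and wifofed both end in -d yet inflect differently (diseszed, hawifofedish), so the final letter is not what conditions the rule; the last vowel is.
"pekkikil" has last vowel 'i'. The stems whose last vowel is 'i' (dinivzis → dinivzas, bekweziz → bekwezaz) change the last vowel to 'a'.
So pekkikil → pekkikal.

pekkikal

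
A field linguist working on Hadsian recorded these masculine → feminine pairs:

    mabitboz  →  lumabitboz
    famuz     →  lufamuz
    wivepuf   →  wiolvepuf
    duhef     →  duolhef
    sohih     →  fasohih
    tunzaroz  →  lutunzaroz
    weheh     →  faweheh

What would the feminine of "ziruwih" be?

weheh and duhef both have last vowel 'e' yet inflect differently (faweheh, duolhef), so the last vowel is not what conditions the rule; the final letter is.
"ziruwih" ends in -h. The stems ending in -h (sohih → fasohih, weheh → faweheh) add the prefix fa-.
The other patterns: stems ending in -z add the prefix lu-; stems ending in -f insert -ol- after the first vowel.
So ziruwih → faziruwih.

faziruwih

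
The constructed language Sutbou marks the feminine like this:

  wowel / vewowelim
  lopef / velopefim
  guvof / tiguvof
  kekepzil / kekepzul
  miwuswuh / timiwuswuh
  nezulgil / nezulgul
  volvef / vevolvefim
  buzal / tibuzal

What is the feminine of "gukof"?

nezulgil and wowel both end in -l yet inflect differently (nezulgul, vewowelim), so the final letter is not what conditions the rule; the last vowel is.
"gukof" has last vowel 'o'. The one such stem in the data (guvof → tiguvof) adds the prefix ti-, so the same rule applies.
The other patterns: stems whose last vowel is 'i' change the last vowel to 'u'; stems whose last vowel is 'e' add ve- … -im around the stem.
So gukof → tigukof.

tigukof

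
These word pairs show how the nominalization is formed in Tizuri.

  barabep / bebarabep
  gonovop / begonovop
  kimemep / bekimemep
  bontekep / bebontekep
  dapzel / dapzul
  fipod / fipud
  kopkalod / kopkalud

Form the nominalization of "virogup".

"virogup" ends in -p. The stems ending in -p (barabep → bebarabep, gonovop → begonovop, kimemep → bekimemep) add the prefix be-.
The other pattern: stems ending in -d or -l change the last vowel to 'u'.
So virogup → bevirogup.

bevirogup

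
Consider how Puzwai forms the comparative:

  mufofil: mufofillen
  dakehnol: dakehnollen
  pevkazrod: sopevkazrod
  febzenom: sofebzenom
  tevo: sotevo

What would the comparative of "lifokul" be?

dakehnol and pevkazrod both have last vowel 'o' yet inflect differently (dakehnollen, sopevkazrod), so the last vowel is not what conditions the rule; the final letter is.
"lifokul" ends in -l. The stems ending in -l (mufofil → mufofillen, dakehnol → dakehnollen) double the final consonant and add -en.
The other pattern: stems ending in -d, -m or -o add the prefix so-.
So lifokul → lifokullen.

lifokullen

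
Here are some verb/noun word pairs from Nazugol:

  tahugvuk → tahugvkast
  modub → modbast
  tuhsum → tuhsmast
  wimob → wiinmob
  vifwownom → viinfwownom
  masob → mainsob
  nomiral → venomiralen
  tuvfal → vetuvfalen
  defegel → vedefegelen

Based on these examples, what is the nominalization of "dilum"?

modub and wimob both end in -b yet inflect differently (modbast, wiinmob), so the final letter is not what conditions the rule; the last vowel is.
"dilum" has last vowel 'u'. The stems whose last vowel is 'u' (tahugvuk → tahugvkast, modub → modbast, tuhsum → tuhsmast) delete the last vowel and add -ast.
The other patterns: stems whose last vowel is 'o' insert -in- after the first vowel; stems whose last vowel is 'a' or 'e' add ve- … -en around the stem.
So dilum → dilmast.

dilmast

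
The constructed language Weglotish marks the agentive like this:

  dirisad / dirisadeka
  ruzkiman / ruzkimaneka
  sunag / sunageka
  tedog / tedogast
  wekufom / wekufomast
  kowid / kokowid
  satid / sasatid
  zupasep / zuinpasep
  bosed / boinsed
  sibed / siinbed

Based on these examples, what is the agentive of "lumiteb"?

luinmiteb

sunag and tedog both end in -g yet inflect differently (sunageka, tedogast), so the final letter is not what conditions the rule; the last vowel is.
"lumiteb" has last vowel 'e'. The stems whose last vowel is 'e' (zupasep → zuinpasep, bosed → boinsed, sibed → siinbed) insert -in- after the first vowel.
The other patterns: stems whose last vowel is 'a' add -eka; stems whose last vowel is 'o' add -ast; stems whose last vowel is 'i' repeat the first consonant+vowel as a prefix.
So lumiteb → luinmiteb.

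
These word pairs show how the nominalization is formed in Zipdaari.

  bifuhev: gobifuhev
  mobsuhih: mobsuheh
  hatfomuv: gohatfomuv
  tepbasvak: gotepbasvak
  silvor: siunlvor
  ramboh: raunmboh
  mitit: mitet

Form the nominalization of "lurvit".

lurvet

ramboh and mobsuhih both end in -h yet inflect differently (raunmboh, mobsuheh), so the final letter is not what conditions the rule; the last vowel is.
"lurvit" has last vowel 'i'. The stems whose last vowel is 'i' (mitit → mitet, mobsuhih → mobsuheh) change the last vowel to 'e'.
The other patterns: stems whose last vowel is 'o' insert -un- after the first vowel; stems whose last vowel is 'a', 'e' or 'u' add the prefix go-.
So lurvit → lurvet.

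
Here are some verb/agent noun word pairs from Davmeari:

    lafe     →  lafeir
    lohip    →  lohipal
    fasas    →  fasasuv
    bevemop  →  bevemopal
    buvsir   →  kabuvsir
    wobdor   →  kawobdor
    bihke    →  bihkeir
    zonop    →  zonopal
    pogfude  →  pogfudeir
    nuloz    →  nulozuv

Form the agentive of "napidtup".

napidtupal

bevemop and wobdor both have last vowel 'o' yet inflect differently (bevemopal, kawobdor), so the last vowel is not what conditions the rule; the final letter is.
"napidtup" ends in -p. The stems ending in -p (bevemop → bevemopal, lohip → lohipal, zonop → zonopal) add -al.
So napidtup → napidtupal.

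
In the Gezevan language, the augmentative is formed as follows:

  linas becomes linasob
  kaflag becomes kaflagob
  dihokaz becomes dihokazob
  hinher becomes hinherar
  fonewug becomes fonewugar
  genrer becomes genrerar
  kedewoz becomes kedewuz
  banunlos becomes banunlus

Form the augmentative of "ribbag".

"ribbag" has last vowel 'a'. The stems whose last vowel is 'a' (linas → linasob, kaflag → kaflagob, dihokaz → dihokazob) add -ob.
The other patterns: stems whose last vowel is 'e' or 'u' add -ar; stems whose last vowel is 'o' change the last vowel to 'u'.
So ribbag → ribbagob.

ribbagob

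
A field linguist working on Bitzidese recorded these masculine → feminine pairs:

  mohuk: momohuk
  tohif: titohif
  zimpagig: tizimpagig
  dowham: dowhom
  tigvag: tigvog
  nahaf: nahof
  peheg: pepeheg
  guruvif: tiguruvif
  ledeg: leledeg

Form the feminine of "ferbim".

"ferbim" has last vowel 'i'. The stems whose last vowel is 'i' (guruvif → tiguruvif, zimpagig → tizimpagig, tohif → titohif) add the prefix ti-.
So ferbim → tiferbim.

tiferbim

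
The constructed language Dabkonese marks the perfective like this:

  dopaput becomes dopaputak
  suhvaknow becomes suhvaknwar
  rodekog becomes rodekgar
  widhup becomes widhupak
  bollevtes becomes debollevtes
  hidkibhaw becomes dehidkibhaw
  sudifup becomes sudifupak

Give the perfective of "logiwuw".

logiwuwak

suhvaknow and hidkibhaw both end in -w yet inflect differently (suhvaknwar, dehidkibhaw), so the final letter is not what conditions the rule; the last vowel is.
"logiwuw" has last vowel 'u'. The stems whose last vowel is 'u' (dopaput → dopaputak, widhup → widhupak, sudifup → sudifupak) add -ak.
So logiwuw → logiwuwak.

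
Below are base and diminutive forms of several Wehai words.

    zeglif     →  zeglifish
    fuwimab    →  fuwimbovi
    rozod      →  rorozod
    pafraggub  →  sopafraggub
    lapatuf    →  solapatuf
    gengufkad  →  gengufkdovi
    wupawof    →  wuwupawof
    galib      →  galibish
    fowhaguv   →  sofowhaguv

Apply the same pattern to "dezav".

lapatuf and wupawof both end in -f yet inflect differently (solapatuf, wuwupawof), so the final letter is not what conditions the rule; the last vowel is.
"dezav" has last vowel 'a'. The stems whose last vowel is 'a' (fuwimab → fuwimbovi, gengufkad → gengufkdovi) delete the last vowel and add -ovi.
The other patterns: stems whose last vowel is 'u' add the prefix so-; stems whose last vowel is 'o' repeat the first consonant+vowel as a prefix; stems whose last vowel is 'i' add -ish.
So dezav → dezvovi.

dezvovi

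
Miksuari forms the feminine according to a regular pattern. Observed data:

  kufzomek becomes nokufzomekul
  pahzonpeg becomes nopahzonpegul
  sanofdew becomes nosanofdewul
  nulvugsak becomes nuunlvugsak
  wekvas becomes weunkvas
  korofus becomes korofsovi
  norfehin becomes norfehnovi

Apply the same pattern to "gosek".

"gosek" has last vowel 'e'. The stems whose last vowel is 'e' (kufzomek → nokufzomekul, pahzonpeg → nopahzonpegul, sanofdew → nosanofdewul) add no- … -ul around the stem.
The other patterns: stems whose last vowel is 'a' insert -un- after the first vowel; stems whose last vowel is 'i' or 'u' delete the last vowel and add -ovi.
So gosek → nogosekul.

nogosekul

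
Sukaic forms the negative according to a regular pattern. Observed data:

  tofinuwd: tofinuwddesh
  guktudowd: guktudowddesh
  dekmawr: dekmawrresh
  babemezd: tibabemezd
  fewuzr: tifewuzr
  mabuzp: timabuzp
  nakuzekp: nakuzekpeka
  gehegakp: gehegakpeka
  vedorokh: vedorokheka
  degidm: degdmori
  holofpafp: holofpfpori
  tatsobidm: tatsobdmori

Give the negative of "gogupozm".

tigogupozm

tofinuwd and babemezd both end in -d yet inflect differently (tofinuwddesh, tibabemezd), so the final letter is not what conditions the rule; the second-to-last letter is.
"gogupozm" has second-to-last letter 'z'. The stems whose second-to-last letter is 'z' (babemezd → tibabemezd, fewuzr → tifewuzr, mabuzp → timabuzp) add the prefix ti-.
The other patterns: stems whose second-to-last letter is 'w' double the final consonant and add -esh; stems whose second-to-last letter is 'k' add -eka; stems whose second-to-last letter is 'd' or 'f' delete the last vowel and add -ori.
So gogupozm → tigogupozm.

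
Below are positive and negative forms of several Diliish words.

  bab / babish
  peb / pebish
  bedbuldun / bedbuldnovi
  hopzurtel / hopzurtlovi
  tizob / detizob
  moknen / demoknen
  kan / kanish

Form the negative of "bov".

bovish

bab and tizob both end in -b yet inflect differently (babish, detizob), so the final letter is not what conditions the rule; the number of vowels is.
"bov" has 1 vowel. The stems with 1 vowel (bab → babish, kan → kanish, peb → pebish) add -ish.
So bov → bovish.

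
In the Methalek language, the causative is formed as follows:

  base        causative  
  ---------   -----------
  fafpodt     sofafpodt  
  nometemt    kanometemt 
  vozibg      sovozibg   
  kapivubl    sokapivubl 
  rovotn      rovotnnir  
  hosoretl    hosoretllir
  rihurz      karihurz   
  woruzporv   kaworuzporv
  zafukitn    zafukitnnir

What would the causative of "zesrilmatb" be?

nometemt and fafpodt both end in -t yet inflect differently (kanometemt, sofafpodt), so the final letter is not what conditions the rule; the second-to-last letter is.
"zesrilmatb" has second-to-last letter 't'. The stems whose second-to-last letter is 't' (hosoretl → hosoretllir, rovotn → rovotnnir, zafukitn → zafukitnnir) double the final consonant and add -ir.
The other patterns: stems whose second-to-last letter is 'm' or 'r' add the prefix ka-; stems whose second-to-last letter is 'b' or 'd' add the prefix so-.
So zesrilmatb → zesrilmatbbir.

zesrilmatbbir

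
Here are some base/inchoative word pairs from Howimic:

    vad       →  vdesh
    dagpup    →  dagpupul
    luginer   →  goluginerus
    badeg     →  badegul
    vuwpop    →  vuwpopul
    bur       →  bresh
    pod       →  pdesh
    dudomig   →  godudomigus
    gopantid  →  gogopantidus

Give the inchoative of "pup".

ppesh

"pup" has 1 vowel. The stems with 1 vowel (pod → pdesh, bur → bresh, vad → vdesh) delete the last vowel and add -esh.
So pup → ppesh.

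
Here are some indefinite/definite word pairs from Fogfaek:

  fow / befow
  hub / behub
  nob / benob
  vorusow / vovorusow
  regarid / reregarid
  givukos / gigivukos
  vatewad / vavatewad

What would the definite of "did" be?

bedid

fow and vorusow both end in -w yet inflect differently (befow, vovorusow), so the final letter is not what conditions the rule; the number of vowels is.
"did" has 1 vowel. The stems with 1 vowel (fow → befow, hub → behub, nob → benob) add the prefix be-.
So did → bedid.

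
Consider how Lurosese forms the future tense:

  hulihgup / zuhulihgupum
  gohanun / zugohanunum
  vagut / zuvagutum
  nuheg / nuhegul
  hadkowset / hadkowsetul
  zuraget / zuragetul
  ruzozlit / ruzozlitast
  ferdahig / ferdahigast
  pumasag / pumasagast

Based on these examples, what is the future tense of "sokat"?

"sokat" has last vowel 'a'. The one such stem in the data (pumasag → pumasagast) adds -ast, so the same rule applies.
The other patterns: stems whose last vowel is 'u' add zu- … -um around the stem; stems whose last vowel is 'e' add -ul.
So sokat → sokatast.

sokatast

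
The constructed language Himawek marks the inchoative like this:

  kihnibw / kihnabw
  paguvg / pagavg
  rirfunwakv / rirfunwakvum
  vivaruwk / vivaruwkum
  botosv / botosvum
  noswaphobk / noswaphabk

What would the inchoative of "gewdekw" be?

gewdekwum

noswaphobk and vivaruwk both end in -k yet inflect differently (noswaphabk, vivaruwkum), so the final letter is not what conditions the rule; the second-to-last letter is.
"gewdekw" has second-to-last letter 'k'. The one such stem in the data (rirfunwakv → rirfunwakvum) adds -um, so the same rule applies.
The other pattern: stems whose second-to-last letter is 'b' or 'v' change the last vowel to 'a'.
So gewdekw → gewdekwum.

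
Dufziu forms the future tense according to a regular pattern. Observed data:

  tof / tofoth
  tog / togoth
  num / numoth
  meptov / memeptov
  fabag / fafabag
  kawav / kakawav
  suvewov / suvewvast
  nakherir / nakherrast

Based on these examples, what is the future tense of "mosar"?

tog and fabag both end in -g yet inflect differently (togoth, fafabag), so the final letter is not what conditions the rule; the number of vowels is.
"mosar" has 2 vowels. The stems with 2 vowels (meptov → memeptov, fabag → fafabag, kawav → kakawav) repeat the first consonant+vowel as a prefix.
The other patterns: stems with 1 vowel add -oth; stems with 3 vowels delete the last vowel and add -ast.
So mosar → momosar.

momosar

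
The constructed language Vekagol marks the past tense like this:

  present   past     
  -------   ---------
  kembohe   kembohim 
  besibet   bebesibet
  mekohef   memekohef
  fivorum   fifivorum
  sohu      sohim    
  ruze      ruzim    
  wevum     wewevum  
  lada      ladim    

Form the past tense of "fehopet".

fefehopet

"fehopet" ends in a consonant. The stems ending in a consonant (wevum → wewevum, fivorum → fifivorum, besibet → bebesibet) repeat the first consonant+vowel as a prefix.
So fehopet → fefehopet.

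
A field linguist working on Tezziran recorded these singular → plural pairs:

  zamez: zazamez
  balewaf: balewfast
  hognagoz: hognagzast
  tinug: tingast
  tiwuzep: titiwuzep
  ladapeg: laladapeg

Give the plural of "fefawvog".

fefawvgast

ladapeg and tinug both end in -g yet inflect differently (laladapeg, tingast), so the final letter is not what conditions the rule; the last vowel is.
"fefawvog" has last vowel 'o'. The one such stem in the data (hognagoz → hognagzast) deletes the last vowel and adds -ast (as do balewaf, tinug), so the same rule applies.
The other pattern: stems whose last vowel is 'e' repeat the first consonant+vowel as a prefix.
So fefawvog → fefawvgast.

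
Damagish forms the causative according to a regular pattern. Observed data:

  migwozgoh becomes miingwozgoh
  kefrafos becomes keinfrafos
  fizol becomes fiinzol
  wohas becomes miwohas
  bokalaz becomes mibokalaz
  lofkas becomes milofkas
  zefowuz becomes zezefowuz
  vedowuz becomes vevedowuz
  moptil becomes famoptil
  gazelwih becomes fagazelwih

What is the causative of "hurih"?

fahurih

kefrafos and wohas both end in -s yet inflect differently (keinfrafos, miwohas), so the final letter is not what conditions the rule; the last vowel is.
"hurih" has last vowel 'i'. The stems whose last vowel is 'i' (moptil → famoptil, gazelwih → fagazelwih) add the prefix fa-.
The other patterns: stems whose last vowel is 'o' insert -in- after the first vowel; stems whose last vowel is 'a' add the prefix mi-; stems whose last vowel is 'u' repeat the first consonant+vowel as a prefix.
So hurih → fahurih.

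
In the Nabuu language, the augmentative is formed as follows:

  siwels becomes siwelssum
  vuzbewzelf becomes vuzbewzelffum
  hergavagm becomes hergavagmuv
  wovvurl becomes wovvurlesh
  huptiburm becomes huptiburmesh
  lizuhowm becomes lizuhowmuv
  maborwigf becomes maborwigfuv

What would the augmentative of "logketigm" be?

logketigmuv

vuzbewzelf and maborwigf both end in -f yet inflect differently (vuzbewzelffum, maborwigfuv), so the final letter is not what conditions the rule; the second-to-last letter is.
"logketigm" has second-to-last letter 'g'. The stems whose second-to-last letter is 'g' (maborwigf → maborwigfuv, hergavagm → hergavagmuv) add -uv.
So logketigm → logketigmuv.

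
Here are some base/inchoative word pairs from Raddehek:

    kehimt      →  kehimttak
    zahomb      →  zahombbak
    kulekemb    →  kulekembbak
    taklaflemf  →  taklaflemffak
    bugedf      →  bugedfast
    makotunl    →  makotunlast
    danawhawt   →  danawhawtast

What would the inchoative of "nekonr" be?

nekonrast

"nekonr" has second-to-last letter 'n'. The one such stem in the data (makotunl → makotunlast) adds -ast, so the same rule applies.
The other pattern: stems whose second-to-last letter is 'm' double the final consonant and add -ak.
So nekonr → nekonrast.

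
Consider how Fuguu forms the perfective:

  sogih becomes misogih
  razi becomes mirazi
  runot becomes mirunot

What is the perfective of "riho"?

Every pair shown (sogih → misogih, razi → mirazi, runot → mirunot) follows the same rule: add the prefix mi-.
So riho → miriho.

miriho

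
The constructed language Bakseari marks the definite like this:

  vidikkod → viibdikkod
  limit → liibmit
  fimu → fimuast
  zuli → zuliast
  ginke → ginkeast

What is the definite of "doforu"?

doforuast

limit and zuli both have last vowel 'i' yet inflect differently (liibmit, zuliast), so the last vowel is not what conditions the rule; whether the stem ends in a vowel or a consonant is.
"doforu" ends in a vowel. The stems ending in a vowel (fimu → fimuast, zuli → zuliast, ginke → ginkeast) add -ast.
The other pattern: stems ending in a consonant insert -ib- after the first vowel.
So doforu → doforuast.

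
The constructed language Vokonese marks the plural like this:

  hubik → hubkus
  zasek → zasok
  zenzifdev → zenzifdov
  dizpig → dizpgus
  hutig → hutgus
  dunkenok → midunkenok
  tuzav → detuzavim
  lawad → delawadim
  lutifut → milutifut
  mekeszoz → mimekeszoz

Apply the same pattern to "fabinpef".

zenzifdev and tuzav both end in -v yet inflect differently (zenzifdov, detuzavim), so the final letter is not what conditions the rule; the last vowel is.
"fabinpef" has last vowel 'e'. The stems whose last vowel is 'e' (zasek → zasok, zenzifdev → zenzifdov) change the last vowel to 'o'.
The other patterns: stems whose last vowel is 'a' add de- … -im around the stem; stems whose last vowel is 'i' delete the last vowel and add -us; stems whose last vowel is 'o' or 'u' add the prefix mi-.
So fabinpef → fabinpof.

fabinpof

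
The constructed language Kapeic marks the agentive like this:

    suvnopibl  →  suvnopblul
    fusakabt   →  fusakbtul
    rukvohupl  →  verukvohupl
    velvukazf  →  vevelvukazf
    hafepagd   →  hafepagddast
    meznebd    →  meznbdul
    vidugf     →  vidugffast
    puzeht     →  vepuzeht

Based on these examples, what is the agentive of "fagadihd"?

hafepagd and meznebd both end in -d yet inflect differently (hafepagddast, meznbdul), so the final letter is not what conditions the rule; the second-to-last letter is.
"fagadihd" has second-to-last letter 'h'. The one such stem in the data (puzeht → vepuzeht) adds the prefix ve-, so the same rule applies.
So fagadihd → vefagadihd.

vefagadihd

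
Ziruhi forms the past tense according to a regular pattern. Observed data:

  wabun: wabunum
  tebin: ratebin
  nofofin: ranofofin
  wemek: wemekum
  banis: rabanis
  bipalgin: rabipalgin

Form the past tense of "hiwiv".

rahiwiv

nofofin and wabun both end in -n yet inflect differently (ranofofin, wabunum), so the final letter is not what conditions the rule; the last vowel is.
"hiwiv" has last vowel 'i'. The stems whose last vowel is 'i' (banis → rabanis, nofofin → ranofofin, bipalgin → rabipalgin) add the prefix ra-.
The other pattern: stems whose last vowel is 'e' or 'u' add -um.
So hiwiv → rahiwiv.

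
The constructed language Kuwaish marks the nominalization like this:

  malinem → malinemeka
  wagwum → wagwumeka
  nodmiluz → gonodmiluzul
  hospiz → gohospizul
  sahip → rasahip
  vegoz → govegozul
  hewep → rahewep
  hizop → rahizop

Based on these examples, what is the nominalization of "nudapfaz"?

gonudapfazul

"nudapfaz" ends in -z. The stems ending in -z (hospiz → gohospizul, nodmiluz → gonodmiluzul, vegoz → govegozul) add go- … -ul around the stem.
The other patterns: stems ending in -p add the prefix ra-; stems ending in -m add -eka.
So nudapfaz → gonudapfazul.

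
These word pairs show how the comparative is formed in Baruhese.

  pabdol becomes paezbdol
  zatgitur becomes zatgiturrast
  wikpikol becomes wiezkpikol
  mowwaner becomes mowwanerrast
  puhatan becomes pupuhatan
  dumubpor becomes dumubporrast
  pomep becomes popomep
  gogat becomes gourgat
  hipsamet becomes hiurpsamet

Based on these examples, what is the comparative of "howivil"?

hipsamet and mowwaner both have last vowel 'e' yet inflect differently (hiurpsamet, mowwanerrast), so the last vowel is not what conditions the rule; the final letter is.
"howivil" ends in -l. The stems ending in -l (pabdol → paezbdol, wikpikol → wiezkpikol) insert -ez- after the first vowel.
So howivil → hoezwivil.

hoezwivil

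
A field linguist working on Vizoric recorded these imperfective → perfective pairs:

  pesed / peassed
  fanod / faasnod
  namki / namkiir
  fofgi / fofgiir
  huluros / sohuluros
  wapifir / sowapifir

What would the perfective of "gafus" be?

sogafus

fanod and huluros both have last vowel 'o' yet inflect differently (faasnod, sohuluros), so the last vowel is not what conditions the rule; the final letter is.
"gafus" ends in -s. The one such stem in the data (huluros → sohuluros) adds the prefix so-, so the same rule applies.
So gafus → sogafus.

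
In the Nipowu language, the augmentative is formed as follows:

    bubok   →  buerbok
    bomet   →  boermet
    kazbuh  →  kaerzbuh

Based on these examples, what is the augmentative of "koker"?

koerker

Every pair shown (bubok → buerbok, bomet → boermet, kazbuh → kaerzbuh) follows the same rule: insert -er- after the first vowel.
So koker → koerker.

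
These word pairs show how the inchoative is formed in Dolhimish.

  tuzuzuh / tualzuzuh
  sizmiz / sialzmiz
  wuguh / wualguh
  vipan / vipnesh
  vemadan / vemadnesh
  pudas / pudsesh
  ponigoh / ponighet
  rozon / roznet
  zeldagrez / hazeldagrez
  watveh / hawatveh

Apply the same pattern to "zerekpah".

"zerekpah" has last vowel 'a'. The stems whose last vowel is 'a' (vipan → vipnesh, vemadan → vemadnesh, pudas → pudsesh) delete the last vowel and add -esh.
The other patterns: stems whose last vowel is 'i' or 'u' insert -al- after the first vowel; stems whose last vowel is 'o' delete the last vowel and add -et; stems whose last vowel is 'e' add the prefix ha-.
So zerekpah → zerekphesh.

zerekphesh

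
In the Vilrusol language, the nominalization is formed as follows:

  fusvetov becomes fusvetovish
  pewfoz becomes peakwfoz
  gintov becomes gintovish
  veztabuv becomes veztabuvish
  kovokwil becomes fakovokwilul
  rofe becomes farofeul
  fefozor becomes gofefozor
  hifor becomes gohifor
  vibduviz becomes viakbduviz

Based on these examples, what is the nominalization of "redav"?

fusvetov and pewfoz both have last vowel 'o' yet inflect differently (fusvetovish, peakwfoz), so the last vowel is not what conditions the rule; the final letter is.
"redav" ends in -v. The stems ending in -v (fusvetov → fusvetovish, veztabuv → veztabuvish, gintov → gintovish) add -ish.
The other patterns: stems ending in -z insert -ak- after the first vowel; stems ending in -r add the prefix go-; stems ending in -e or -l add fa- … -ul around the stem.
So redav → redavish.

redavish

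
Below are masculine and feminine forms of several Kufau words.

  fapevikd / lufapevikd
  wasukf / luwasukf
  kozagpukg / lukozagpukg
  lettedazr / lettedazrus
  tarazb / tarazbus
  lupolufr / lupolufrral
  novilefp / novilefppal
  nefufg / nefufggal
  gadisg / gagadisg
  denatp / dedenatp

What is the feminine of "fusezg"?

"fusezg" has second-to-last letter 'z'. The stems whose second-to-last letter is 'z' (lettedazr → lettedazrus, tarazb → tarazbus) add -us.
The other patterns: stems whose second-to-last letter is 'k' add the prefix lu-; stems whose second-to-last letter is 'f' double the final consonant and add -al; stems whose second-to-last letter is 's' or 't' repeat the first consonant+vowel as a prefix.
So fusezg → fusezgus.

fusezgus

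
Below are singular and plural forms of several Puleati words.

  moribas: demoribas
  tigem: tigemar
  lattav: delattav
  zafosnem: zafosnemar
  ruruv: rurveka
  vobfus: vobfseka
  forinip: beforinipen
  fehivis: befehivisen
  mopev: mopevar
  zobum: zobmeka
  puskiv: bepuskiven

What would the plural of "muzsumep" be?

vobfus and fehivis both end in -s yet inflect differently (vobfseka, befehivisen), so the final letter is not what conditions the rule; the last vowel is.
"muzsumep" has last vowel 'e'. The stems whose last vowel is 'e' (tigem → tigemar, zafosnem → zafosnemar, mopev → mopevar) add -ar.
So muzsumep → muzsumepar.

muzsumepar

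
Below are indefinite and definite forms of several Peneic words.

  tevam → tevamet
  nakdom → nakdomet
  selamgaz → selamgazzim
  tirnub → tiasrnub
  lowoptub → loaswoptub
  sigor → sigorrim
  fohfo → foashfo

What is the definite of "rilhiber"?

"rilhiber" ends in -r. The one such stem in the data (sigor → sigorrim) doubles the final consonant and adds -im (as does selamgaz), so the same rule applies.
So rilhiber → rilhiberrim.

rilhiberrim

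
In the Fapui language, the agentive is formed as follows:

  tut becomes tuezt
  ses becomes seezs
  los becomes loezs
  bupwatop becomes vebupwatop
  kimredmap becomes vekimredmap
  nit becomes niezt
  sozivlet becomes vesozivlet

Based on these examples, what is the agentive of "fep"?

feezp

nit and sozivlet both end in -t yet inflect differently (niezt, vesozivlet), so the final letter is not what conditions the rule; the number of vowels is.
"fep" has 1 vowel. The stems with 1 vowel (nit → niezt, ses → seezs, los → loezs) insert -ez- after the first vowel.
So fep → feezp.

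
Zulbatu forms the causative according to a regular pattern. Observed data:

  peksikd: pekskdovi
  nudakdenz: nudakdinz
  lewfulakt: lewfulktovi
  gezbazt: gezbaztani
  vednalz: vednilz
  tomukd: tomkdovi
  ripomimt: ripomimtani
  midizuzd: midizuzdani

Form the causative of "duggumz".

tomukd and midizuzd both end in -d yet inflect differently (tomkdovi, midizuzdani), so the final letter is not what conditions the rule; the second-to-last letter is.
"duggumz" has second-to-last letter 'm'. The one such stem in the data (ripomimt → ripomimtani) adds -ani, so the same rule applies.
The other patterns: stems whose second-to-last letter is 'k' delete the last vowel and add -ovi; stems whose second-to-last letter is 'l' or 'n' change the last vowel to 'i'.
So duggumz → duggumzani.

duggumzani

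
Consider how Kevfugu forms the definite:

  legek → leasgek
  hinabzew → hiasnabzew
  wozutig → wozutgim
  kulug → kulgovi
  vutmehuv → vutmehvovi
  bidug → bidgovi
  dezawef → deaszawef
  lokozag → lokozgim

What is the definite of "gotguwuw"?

gotguwwovi

kulug and wozutig both end in -g yet inflect differently (kulgovi, wozutgim), so the final letter is not what conditions the rule; the last vowel is.
"gotguwuw" has last vowel 'u'. The stems whose last vowel is 'u' (kulug → kulgovi, bidug → bidgovi, vutmehuv → vutmehvovi) delete the last vowel and add -ovi.
The other patterns: stems whose last vowel is 'e' insert -as- after the first vowel; stems whose last vowel is 'a' or 'i' delete the last vowel and add -im.
So gotguwuw → gotguwwovi.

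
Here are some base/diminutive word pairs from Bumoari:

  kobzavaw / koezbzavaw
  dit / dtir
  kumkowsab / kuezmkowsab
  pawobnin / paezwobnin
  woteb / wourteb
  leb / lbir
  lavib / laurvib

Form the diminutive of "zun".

znir

"zun" has 1 vowel. The stems with 1 vowel (dit → dtir, leb → lbir) delete the last vowel and add -ir.
The other patterns: stems with 2 vowels insert -ur- after the first vowel; stems with 3 vowels insert -ez- after the first vowel.
So zun → znir.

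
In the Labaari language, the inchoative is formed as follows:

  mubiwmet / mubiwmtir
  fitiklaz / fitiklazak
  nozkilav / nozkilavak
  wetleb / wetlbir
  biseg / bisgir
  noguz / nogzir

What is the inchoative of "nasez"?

naszir

"nasez" has last vowel 'e'. The stems whose last vowel is 'e' (biseg → bisgir, mubiwmet → mubiwmtir, wetleb → wetlbir) delete the last vowel and add -ir.
The other pattern: stems whose last vowel is 'a' add -ak.
So nasez → naszir.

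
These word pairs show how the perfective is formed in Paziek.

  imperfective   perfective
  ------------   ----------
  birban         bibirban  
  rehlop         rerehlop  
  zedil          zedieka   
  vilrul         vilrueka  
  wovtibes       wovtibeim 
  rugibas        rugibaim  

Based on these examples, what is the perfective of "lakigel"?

lakigeeka

"lakigel" ends in -l. The stems ending in -l (zedil → zedieka, vilrul → vilrueka) drop the final letter and add -eka.
So lakigel → lakigeeka.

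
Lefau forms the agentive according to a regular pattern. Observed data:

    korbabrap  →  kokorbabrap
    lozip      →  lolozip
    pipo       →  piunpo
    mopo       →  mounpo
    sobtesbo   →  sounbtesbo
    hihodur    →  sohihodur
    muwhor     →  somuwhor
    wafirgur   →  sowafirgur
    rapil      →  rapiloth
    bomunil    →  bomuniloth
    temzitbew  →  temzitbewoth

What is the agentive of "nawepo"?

pipo and muwhor both have last vowel 'o' yet inflect differently (piunpo, somuwhor), so the last vowel is not what conditions the rule; the final letter is.
"nawepo" ends in -o. The stems ending in -o (pipo → piunpo, mopo → mounpo, sobtesbo → sounbtesbo) insert -un- after the first vowel.
The other patterns: stems ending in -p repeat the first consonant+vowel as a prefix; stems ending in -r add the prefix so-; stems ending in -l or -w add -oth.
So nawepo → naunwepo.

naunwepo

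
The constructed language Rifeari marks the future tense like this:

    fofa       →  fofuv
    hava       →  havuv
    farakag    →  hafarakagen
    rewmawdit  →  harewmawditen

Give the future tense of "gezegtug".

"gezegtug" ends in a consonant. The stems ending in a consonant (rewmawdit → harewmawditen, farakag → hafarakagen) add ha- … -en around the stem.
So gezegtug → hagezegtugen.

hagezegtugen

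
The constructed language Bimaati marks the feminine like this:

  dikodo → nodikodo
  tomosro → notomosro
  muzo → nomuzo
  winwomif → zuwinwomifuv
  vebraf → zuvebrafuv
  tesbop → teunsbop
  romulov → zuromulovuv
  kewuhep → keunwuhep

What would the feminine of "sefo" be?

nosefo

tesbop and dikodo both have last vowel 'o' yet inflect differently (teunsbop, nodikodo), so the last vowel is not what conditions the rule; the final letter is.
"sefo" ends in -o. The stems ending in -o (dikodo → nodikodo, muzo → nomuzo, tomosro → notomosro) add the prefix no-.
The other patterns: stems ending in -p insert -un- after the first vowel; stems ending in -f or -v add zu- … -uv around the stem.
So sefo → nosefo.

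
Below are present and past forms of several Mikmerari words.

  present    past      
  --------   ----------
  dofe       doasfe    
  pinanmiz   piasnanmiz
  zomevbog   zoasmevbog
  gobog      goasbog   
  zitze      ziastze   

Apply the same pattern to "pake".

paaske

Every pair shown (dofe → doasfe, pinanmiz → piasnanmiz, zomevbog → zoasmevbog, …) follows the same rule: insert -as- after the first vowel.
So pake → paaske.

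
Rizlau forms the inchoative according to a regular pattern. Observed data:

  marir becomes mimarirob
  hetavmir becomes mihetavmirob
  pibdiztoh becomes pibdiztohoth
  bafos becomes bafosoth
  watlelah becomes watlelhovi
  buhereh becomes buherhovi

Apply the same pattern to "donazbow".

donazbowoth

pibdiztoh and watlelah both end in -h yet inflect differently (pibdiztohoth, watlelhovi), so the final letter is not what conditions the rule; the last vowel is.
"donazbow" has last vowel 'o'. The stems whose last vowel is 'o' (pibdiztoh → pibdiztohoth, bafos → bafosoth) add -oth.
The other patterns: stems whose last vowel is 'i' add mi- … -ob around the stem; stems whose last vowel is 'a' or 'e' delete the last vowel and add -ovi.
So donazbow → donazbowoth.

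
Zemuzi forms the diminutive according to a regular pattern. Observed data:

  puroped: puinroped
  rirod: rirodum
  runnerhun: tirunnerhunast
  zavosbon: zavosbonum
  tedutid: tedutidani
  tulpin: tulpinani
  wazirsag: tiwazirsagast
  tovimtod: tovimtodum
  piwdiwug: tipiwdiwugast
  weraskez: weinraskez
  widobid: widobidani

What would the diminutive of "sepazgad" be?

tisepazgadast

tovimtod and tedutid both end in -d yet inflect differently (tovimtodum, tedutidani), so the final letter is not what conditions the rule; the last vowel is.
"sepazgad" has last vowel 'a'. The one such stem in the data (wazirsag → tiwazirsagast) adds ti- … -ast around the stem, so the same rule applies.
The other patterns: stems whose last vowel is 'o' add -um; stems whose last vowel is 'i' add -ani; stems whose last vowel is 'e' insert -in- after the first vowel.
So sepazgad → tisepazgadast.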